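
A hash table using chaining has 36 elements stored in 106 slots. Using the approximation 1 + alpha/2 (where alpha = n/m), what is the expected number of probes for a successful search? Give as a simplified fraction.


Load factor alpha = n/m = 36/106
Expected probes = 1 + alpha/2 = 1 + 36/(2*106)
= 1 + 36/212
= 212/212 + 36/212
= 248/212
Simplify: 62/53


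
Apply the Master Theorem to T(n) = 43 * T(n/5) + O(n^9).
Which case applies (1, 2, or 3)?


The Master Theorem: T(n) = a*T(n/b) + O(n^c)
  a = 43, b = 5, c = 9
log_b(a) = log_5(43) ~ 2.337
Compare b^c with a: 5^9 = 1953125 > 43, so c > log_b(a).
Since c > log_b(a), Case 3 applies.
T(n) = O(n^9)
Master Theorem case = 3


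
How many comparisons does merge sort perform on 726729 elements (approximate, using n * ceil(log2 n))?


Recursion depth: ceil(log2(726729)) = 20
Each recursion level merges n = 726729 elements
Total = 726729 * 20 = 14534580


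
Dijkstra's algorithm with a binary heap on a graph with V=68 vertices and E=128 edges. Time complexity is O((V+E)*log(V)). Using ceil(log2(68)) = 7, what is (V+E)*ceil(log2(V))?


Dijkstra with a binary heap: each vertex is extracted once, each edge may relax once.
Each heap operation costs O(log V).
V + E = 68 + 128 = 196
ceil(log2(68)) = 7 (since 2^6 = 64 < 68 <= 128 = 2^7)
Total heap work = (V+E) * ceil(log2(V)) = 196 * 7 = 1372


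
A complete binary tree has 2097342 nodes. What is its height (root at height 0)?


In a complete binary tree, level k holds nodes 2^k .. 2^(k+1)-1 (1-indexed).
Height = floor(log2(n)) = floor(log2(2097342)) = 21
Check: 2^21 = 2097152 <= 2097342 < 4194304 = 2^22


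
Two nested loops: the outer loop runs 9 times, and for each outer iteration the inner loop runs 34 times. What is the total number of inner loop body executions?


Outer loop: 9 iterations
Inner loop: 34 iterations per outer iteration
Total = 9 * 34 = 306


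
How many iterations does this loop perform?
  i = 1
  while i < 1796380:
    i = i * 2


The loop variable doubles each iteration:
i = 1 -> 2 -> 4 -> 8 -> 16 -> 32 -> 64 -> 128 -> 256 -> 512 -> 1024 -> 2048 -> 4096 -> 8192 -> 16384 -> 32768 -> 65536 -> 131072 -> 262144 -> 524288 -> 1048576 -> 2097152 (stop, 2097152 >= 1796380)
Number of doublings = ceil(log2(1796380)) = 21


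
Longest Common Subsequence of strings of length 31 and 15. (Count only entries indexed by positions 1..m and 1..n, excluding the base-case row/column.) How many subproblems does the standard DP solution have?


DP table indexed by positions in both strings.
First string: 31 positions
Second string: 15 positions
Total = 31 * 15 = 465


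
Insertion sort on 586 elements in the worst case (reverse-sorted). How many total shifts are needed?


In the worst case (reverse-sorted), each element shifts past all previous:
  Element 1: 1 shifts
  Element 2: 2 shifts
  Element 3: 3 shifts
  Element 4: 4 shifts
  Element 5: 5 shifts
  ...
  Element 585: 585 shifts
Total = 1 + 2 + ... + 585
= 586*(586-1)/2 = 171405


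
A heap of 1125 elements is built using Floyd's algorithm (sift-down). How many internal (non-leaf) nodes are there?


Leaf nodes occupy roughly half the array.
Sift-down is called for each internal node, starting from the last one.
Internal nodes = floor(n/2) = floor(1125/2) = 562


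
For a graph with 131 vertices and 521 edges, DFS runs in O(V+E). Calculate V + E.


A full DFS traversal visits each vertex once and examines each edge once.
V = 131
E = 521
Sum = 131 + 521 = 652


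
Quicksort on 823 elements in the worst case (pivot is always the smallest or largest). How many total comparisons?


In the worst case, each partition step picks the worst pivot:
  Partition 1: 822 comparisons (n-1 elements to compare)
  Partition 2: 821 comparisons
  Partition 3: 820 comparisons
  Partition 4: 819 comparisons
  Partition 5: 818 comparisons
  ...
  Last partition: 0 comparisons
Total = (n-1) + (n-2) + ... + 1 + 0 = n*(n-1)/2
= 823*822/2 = 338253


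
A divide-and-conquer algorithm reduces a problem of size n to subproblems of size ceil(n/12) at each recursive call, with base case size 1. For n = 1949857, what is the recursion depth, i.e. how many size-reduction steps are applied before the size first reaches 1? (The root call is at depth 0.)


Each step divides the size by 12 (rounding up); after k steps the size is ceil(n/12^k), which equals 1 exactly when 12^k >= n.
So the depth is the smallest k with 12^k >= 1949857, i.e. ceil(log_12(1949857)).
12^5 = 248832 < 1949857 <= 2985984 = 12^6
Recursion depth = 6


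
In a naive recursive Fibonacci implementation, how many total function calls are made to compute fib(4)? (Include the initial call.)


Let C(m) = total calls to evaluate fib(m). Then C(0)=C(1)=1, and
C(m) = 1 + C(m-1) + C(m-2) for m >= 2.
Build the table (each entry = 1 + previous two):
  C(0) = 1
  C(1) = 1
  C(2) = 1 + 1 + 1 = 3
  C(3) = 1 + 3 + 1 = 5
  C(4) = 1 + 5 + 3 = 9
Total calls for fib(4) = 9


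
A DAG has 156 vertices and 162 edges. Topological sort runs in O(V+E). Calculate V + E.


V = 156 (vertex processing)
E = 162 (edge processing)
V + E = 156 + 162 = 318


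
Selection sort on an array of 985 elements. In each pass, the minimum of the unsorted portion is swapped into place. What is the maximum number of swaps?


Selection sort performs one swap per pass:
  Pass 1: find min in positions 0 to 984, swap with position 0
  Pass 2: find min in positions 1 to 984, swap with position 1
  Pass 3: find min in positions 2 to 984, swap with position 2
  Pass 4: find min in positions 3 to 984, swap with position 3
  Pass 5: find min in positions 4 to 984, swap with position 4
  ... (979 more passes)
Total passes (and swaps) = n - 1 = 985 - 1 = 984


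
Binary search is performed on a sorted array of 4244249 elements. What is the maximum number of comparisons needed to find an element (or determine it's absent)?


Binary search halves the search space each comparison:
  Step 1: search space = 4244249 -> 2122124
  Step 2: search space = 2122124 -> 1061062
  Step 3: search space = 1061062 -> 530531
  Step 4: search space = 530531 -> 265265
  Step 5: search space = 265265 -> 132632
  Step 6: search space = 132632 -> 66316
  Step 7: search space = 66316 -> 33158
  Step 8: search space = 33158 -> 16579
  Step 9: search space = 16579 -> 8289
  Step 10: search space = 8289 -> 4144
  Step 11: search space = 4144 -> 2072
  Step 12: search space = 2072 -> 1036
  Step 13: search space = 1036 -> 518
  Step 14: search space = 518 -> 259
  Step 15: search space = 259 -> 129
  Step 16: search space = 129 -> 64
  Step 17: search space = 64 -> 32
  Step 18: search space = 32 -> 16
  Step 19: search space = 16 -> 8
  Step 20: search space = 8 -> 4
  Step 21: search space = 4 -> 2
  Step 22: search space = 2 -> 1
  Step 23: search space = 1 (final check)
Maximum comparisons = floor(log2(4244249)) + 1 = 22 + 1 = 23


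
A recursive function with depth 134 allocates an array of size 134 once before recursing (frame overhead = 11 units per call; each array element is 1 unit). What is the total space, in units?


Array allocation: 134 units (allocated once)
Stack frames: 134 deep * 11 per frame = 1474 units
Total = 134 + 1474 = 1608


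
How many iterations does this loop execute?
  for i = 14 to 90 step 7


The loop variable i takes values starting at 14 and increments by 7 each iteration.
Sequence: i = 14, 21, 28, 35, 42, 49, 56, 63, 70, ...
The upper bound 90 is inclusive, so the count is floor((last - first) / step) + 1:
floor((90 - 14) / 7) + 1 = floor(76/7) + 1 = 10 + 1 = 11


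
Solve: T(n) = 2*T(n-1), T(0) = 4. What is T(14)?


Unrolling:
T(14) = 2*T(13) = 2^2*T(12) = ... = 2^14*T(0)
= 2^14 * 4
= 16384 * 4 = 65536


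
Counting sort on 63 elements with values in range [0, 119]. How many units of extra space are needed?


Output array size: 63 (to store sorted result)
Count array size: 120 (one slot per possible value, range 0 to 119)
Total extra space = 63 + 120 = 183


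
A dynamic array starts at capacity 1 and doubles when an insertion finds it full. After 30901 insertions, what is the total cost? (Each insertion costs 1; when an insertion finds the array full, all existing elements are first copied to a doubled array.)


Insertion cost: 30901 (one per element)
Resizes occur just before inserting elements 2, 3, 5, 9, ...
Elements copied at each resize: 1 + 2 + 4 + 8 + 16 + 32 + 64 + 128 + 256 + 512 + 1024 + 2048 + 4096 + 8192 + 16384
Sum of copies = 32767 (geometric series: 2^k - 1)
Total = 30901 + 32767 = 63668


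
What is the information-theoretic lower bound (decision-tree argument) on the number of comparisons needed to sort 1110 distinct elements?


A binary decision tree of height h has at most 2^h leaves and needs at least n! of them, so h >= ceil(log2(n!)).
1110! is far too large to multiply out, so use Stirling's series:
  ln(n!) ~ n ln n - n + (1/2) ln(2 pi n) + 1/(12n)  (error below 1/(360 n^3), negligible here)
  ln(1110) = 7.0121153
  n ln n = 1110 * 7.0121153 = 7783.4480
  (1/2) ln(2 pi * 1110) = (1/2) ln(6974.3357) = 4.4250
  1/(12*1110) = 0.0001
  ln(1110!) ~ 7783.4480 - 1110 + 4.4250 + 0.0001 = 6677.8731
Convert to base 2: log2(1110!) = 6677.8731 / ln 2 = 6677.8731 / 0.69314718 = 9634.1344
ceil(9634.1344) = 9635


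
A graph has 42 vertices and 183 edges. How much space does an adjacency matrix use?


Adjacency matrix: V x V grid of entries
Space = V^2 = 42^2 = 42 * 42 = 1764


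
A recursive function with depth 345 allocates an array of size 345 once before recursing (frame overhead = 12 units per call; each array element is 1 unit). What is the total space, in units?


Array allocation: 345 units (allocated once)
Stack frames: 345 deep * 12 per frame = 4140 units
Total = 345 + 4140 = 4485


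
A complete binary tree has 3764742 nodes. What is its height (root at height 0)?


In a complete binary tree, level k holds nodes 2^k .. 2^(k+1)-1 (1-indexed).
Height = floor(log2(n)) = floor(log2(3764742)) = 21
Check: 2^21 = 2097152 <= 3764742 < 4194304 = 2^22


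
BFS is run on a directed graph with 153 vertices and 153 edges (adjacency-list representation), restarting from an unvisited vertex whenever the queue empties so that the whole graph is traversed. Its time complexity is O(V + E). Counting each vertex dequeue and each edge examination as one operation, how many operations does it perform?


A full BFS traversal dequeues each vertex exactly once and examines each directed edge exactly once.
V = 153 (vertex processing cost)
E = 153 (edge examination cost)
Total operations proportional to V + E = 153 + 153 = 306


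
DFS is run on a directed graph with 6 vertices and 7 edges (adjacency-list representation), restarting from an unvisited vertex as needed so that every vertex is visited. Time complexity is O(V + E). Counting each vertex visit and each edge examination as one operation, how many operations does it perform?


A full DFS traversal processes each vertex exactly once (push/pop on stack).
Each directed edge is examined once.
V = 6, E = 7
V + E = 13


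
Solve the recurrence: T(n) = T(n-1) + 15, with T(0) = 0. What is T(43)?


Unrolling the recurrence:
T(43) = T(42) + 15
       = T(41) + 15 + 15
       = T(40) + 15*3
       ...
       = T(0) + 15*43
       = 0 + 645 = 645


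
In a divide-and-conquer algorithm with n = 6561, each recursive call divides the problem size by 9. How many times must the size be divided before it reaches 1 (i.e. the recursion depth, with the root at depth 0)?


Number of divisions = log_9(6561)
Sizes: 6561 -> 729 -> 81 -> 9 -> 1 (4 divisions)
Recursion depth = 4


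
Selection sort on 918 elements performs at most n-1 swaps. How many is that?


Each of the 917 passes places one element in its final position.
Pass 1: swap minimum into position 0
Pass 2: swap minimum of remaining into position 1
...
Pass 917: last two elements, one swap
Maximum swaps = 918 - 1 = 917


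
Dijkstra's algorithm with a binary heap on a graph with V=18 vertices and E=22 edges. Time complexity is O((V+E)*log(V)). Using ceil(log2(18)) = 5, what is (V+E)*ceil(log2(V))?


Dijkstra with a binary heap: each vertex is extracted once, each edge may relax once.
Each heap operation costs O(log V).
V + E = 18 + 22 = 40
ceil(log2(18)) = 5 (since 2^4 = 16 < 18 <= 32 = 2^5)
Total heap work = (V+E) * ceil(log2(V)) = 40 * 5 = 200


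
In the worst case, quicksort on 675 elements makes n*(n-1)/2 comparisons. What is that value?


Sum of comparisons per partition:
674 + 673 + ... + 1 + 0
= 675 * (675 - 1) / 2
= 675 * 674 / 2
= 227475


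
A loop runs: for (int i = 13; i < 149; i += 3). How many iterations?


Loop starts at i = 13, increments by 3, stops when i >= 149.
Number of iterations = ceil((149 - 13) / 3)
= ceil(136 / 3)
= 46


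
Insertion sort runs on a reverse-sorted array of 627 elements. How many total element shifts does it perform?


Sum of shifts = 1 + 2 + 3 + ... + 626
= 627 * 626 / 2
= 392502 / 2
= 196251


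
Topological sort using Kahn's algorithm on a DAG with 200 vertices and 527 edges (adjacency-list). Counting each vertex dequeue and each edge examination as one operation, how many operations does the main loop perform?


Kahn's algorithm:
  1. Compute in-degrees: O(V + E)
  2. Process queue: each vertex dequeued once (O(V))
     each edge examined once (O(E))
Total = V + E = 200 + 527 = 727


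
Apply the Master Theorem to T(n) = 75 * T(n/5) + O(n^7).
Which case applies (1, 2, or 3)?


The Master Theorem: T(n) = a*T(n/b) + O(n^c)
  a = 75, b = 5, c = 7
log_b(a) = log_5(75) ~ 2.683
Compare b^c with a: 5^7 = 78125 > 75, so c > log_b(a).
Since c > log_b(a), Case 3 applies.
T(n) = O(n^7)
Master Theorem case = 3


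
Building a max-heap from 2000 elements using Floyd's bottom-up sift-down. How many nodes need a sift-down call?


In a heap of 2000 elements (0-indexed array):
  Last element index: 1999
  Parent of last element: floor((1999 - 1) / 2) = 999
  Internal nodes: indices 0 to 999
  Count = floor(2000/2) = 1000


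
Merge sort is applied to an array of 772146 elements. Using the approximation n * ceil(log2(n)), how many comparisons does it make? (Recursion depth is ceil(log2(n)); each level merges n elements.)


Merge sort divides the array into halves recursively.
Number of levels = ceil(log2(772146)) = 20
At each level, approximately n = 772146 comparisons are needed for merging.
Total comparisons ~ n * ceil(log2(n)) = 772146 * 20 = 15442920


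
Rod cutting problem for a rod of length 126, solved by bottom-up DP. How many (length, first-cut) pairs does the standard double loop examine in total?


For each subproblem length i = 1..126, the inner loop considers i possible first cuts.
Total = 1 + 2 + ... + 126
= 126*(126+1)/2
= 126*127/2 = 8001


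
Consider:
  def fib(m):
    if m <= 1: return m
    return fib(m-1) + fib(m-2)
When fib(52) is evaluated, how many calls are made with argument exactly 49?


Let N(m) = number of times fib(m) is called while evaluating fib(52).
N(52) = 1 (the initial call).
N(51) = 1 (only fib(52) calls it).
For 1 <= m <= 50: fib(m) is called by fib(m+1) and fib(m+2), so
  N(m) = N(m+1) + N(m+2).
fib(0) is called only by fib(2), so N(0) = N(2).
Walk down from m=52:
  N(52)=1, N(51)=1, N(50)=2, N(49)=3
N(49) = 3


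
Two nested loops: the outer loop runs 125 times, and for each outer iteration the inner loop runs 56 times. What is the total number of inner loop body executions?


Outer loop: 125 iterations
Inner loop: 56 iterations per outer iteration
Total = 125 * 56 = 7000


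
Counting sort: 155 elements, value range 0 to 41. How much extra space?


n = 155 (output array)
k = 42 (count array for 42 distinct values)
Extra space = 155 + 42 = 197


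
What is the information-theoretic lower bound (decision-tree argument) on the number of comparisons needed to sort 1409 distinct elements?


A binary decision tree of height h has at most 2^h leaves and needs at least n! of them, so h >= ceil(log2(n!)).
1409! is far too large to multiply out, so use Stirling's series:
  ln(n!) ~ n ln n - n + (1/2) ln(2 pi n) + 1/(12n)  (error below 1/(360 n^3), negligible here)
  ln(1409) = 7.2506355
  n ln n = 1409 * 7.2506355 = 10216.1454
  (1/2) ln(2 pi * 1409) = (1/2) ln(8853.0081) = 4.5443
  1/(12*1409) = 0.0001
  ln(1409!) ~ 10216.1454 - 1409 + 4.5443 + 0.0001 = 8811.6898
Convert to base 2: log2(1409!) = 8811.6898 / ln 2 = 8811.6898 / 0.69314718 = 12712.5812
ceil(12712.5812) = 12713


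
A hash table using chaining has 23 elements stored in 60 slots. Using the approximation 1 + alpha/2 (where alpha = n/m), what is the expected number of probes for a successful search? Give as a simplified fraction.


Load factor alpha = n/m = 23/60
Expected probes = 1 + alpha/2 = 1 + 23/(2*60)
= 1 + 23/120
= 120/120 + 23/120
= 143/120


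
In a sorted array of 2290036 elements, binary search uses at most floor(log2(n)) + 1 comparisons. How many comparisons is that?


Halving sequence: 2290036 -> 1145018 -> 572509 -> 286254 -> 143127 -> 71563 -> 35781 -> 17890 -> 8945 -> 4472 -> 2236 -> 1118 -> 559 -> 279 -> 139 -> 69 -> 34 -> 17 -> 8 -> 4 -> 2 -> 1
Number of halvings = 21
Max comparisons = 21 + 1 = 22


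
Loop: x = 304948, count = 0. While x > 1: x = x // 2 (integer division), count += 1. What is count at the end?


The variable x halves each step:
x = 304948 -> 152474 -> 76237 -> 38118 -> 19059 -> 9529 -> 4764 -> 2382 -> 1191 -> 595 -> 297 -> 148 -> 74 -> 37 -> 18 -> 9 -> 4 -> 2 -> 1
Number of halvings = floor(log2(304948)) = 18


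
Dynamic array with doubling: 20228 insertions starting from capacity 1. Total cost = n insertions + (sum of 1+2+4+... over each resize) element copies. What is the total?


n = 20228
Insertion costs: 20228
Resizes copy 1, 2, 4, ... up to the largest power of 2 that is <= n-1 = 20227, i.e. 16384.
Copy costs = 1 + 2 + 4 + 8 + 16 + 32 + 64 + 128 + 256 + 512 + 1024 + 2048 + 4096 + 8192 + 16384 = 32767
Total = 20228 + 32767 = 52995


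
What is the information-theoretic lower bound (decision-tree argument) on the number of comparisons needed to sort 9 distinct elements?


A binary decision tree of height h has at most 2^h leaves and needs at least n! of them, so h >= ceil(log2(n!)).
Compute 9! as a running product:
  x2 = 2, x3 = 6, x4 = 24, x5 = 120
  x6 = 720, x7 = 5040, x8 = 40320, x9 = 362880
9! = 362880
Bracket between powers of 2:
  2^18 = 262144 < 362880 <= 524288 = 2^19
So ceil(log2(9!)) = 19


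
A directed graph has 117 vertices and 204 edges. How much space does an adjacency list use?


Adjacency list: one list head per vertex + one entry per edge
Vertex heads: 117
Edge entries: 204
Total = 117 + 204 = 321


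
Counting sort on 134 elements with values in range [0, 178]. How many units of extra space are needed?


Output array size: 134 (to store sorted result)
Count array size: 179 (one slot per possible value, range 0 to 178)
Total extra space = 134 + 179 = 313


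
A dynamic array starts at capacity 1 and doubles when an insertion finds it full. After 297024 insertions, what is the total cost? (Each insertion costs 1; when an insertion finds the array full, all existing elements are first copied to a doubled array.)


Insertion cost: 297024 (one per element)
Resizes occur just before inserting elements 2, 3, 5, 9, ...
Elements copied at each resize: 1 + 2 + 4 + 8 + 16 + 32 + 64 + 128 + 256 + 512 + 1024 + 2048 + 4096 + 8192 + 16384 + 32768 + 65536 + 131072 + 262144
Sum of copies = 524287 (geometric series: 2^k - 1)
Total = 297024 + 524287 = 821311


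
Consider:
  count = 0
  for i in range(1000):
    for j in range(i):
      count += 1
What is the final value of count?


For each i, the inner loop runs i times:
  i=0: inner runs 0 times
  i=1: inner runs 1 time
  i=2: inner runs 2 times
  i=3: inner runs 3 times
  i=4: inner runs 4 times
  i=5: inner runs 5 times
  i=6: inner runs 6 times
  i=7: inner runs 7 times
  ...
Total = 0 + 1 + 2 + ... + 999 = 1000*(1000-1)/2 = 499500


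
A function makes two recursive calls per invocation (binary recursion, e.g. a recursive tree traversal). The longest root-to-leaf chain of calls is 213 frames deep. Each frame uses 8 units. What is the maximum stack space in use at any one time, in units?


Binary recursion: the two calls run one after the other, so only one root-to-leaf chain of frames is on the stack at a time.
Maximum depth (longest chain) = 213 frames
Each frame = 8 units
Max stack space = 213 * 8 = 1704


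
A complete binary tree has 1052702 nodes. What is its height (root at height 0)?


In a complete binary tree, level k holds nodes 2^k .. 2^(k+1)-1 (1-indexed).
Height = floor(log2(n)) = floor(log2(1052702)) = 20
Check: 2^20 = 1048576 <= 1052702 < 2097152 = 2^21


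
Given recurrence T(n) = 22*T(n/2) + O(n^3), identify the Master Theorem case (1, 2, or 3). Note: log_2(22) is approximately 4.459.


Master Theorem parameters: a=22, b=2, c=3
log_b(a) = 4.459
Compare b^c with a: 2^3 = 8 < 22, so c < log_b(a).
Comparing c=3 vs log_b(a)=4.459:
3 < 4.459 => Case 1
Result: T(n) = O(n^(log_2 22)) ~ O(n^4.459)
Master Theorem case = 1


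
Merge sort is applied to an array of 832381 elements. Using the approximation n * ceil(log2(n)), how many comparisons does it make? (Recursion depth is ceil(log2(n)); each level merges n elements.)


Merge sort divides the array into halves recursively.
Number of levels = ceil(log2(832381)) = 20
At each level, approximately n = 832381 comparisons are needed for merging.
Total comparisons ~ n * ceil(log2(n)) = 832381 * 20 = 16647620


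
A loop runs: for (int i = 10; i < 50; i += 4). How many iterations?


Loop starts at i = 10, increments by 4, stops when i >= 50.
Number of iterations = ceil((50 - 10) / 4)
= ceil(40 / 4)
= 10


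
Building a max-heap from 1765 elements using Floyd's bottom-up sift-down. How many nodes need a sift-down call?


In a heap of 1765 elements (0-indexed array):
  Last element index: 1764
  Parent of last element: floor((1764 - 1) / 2) = 881
  Internal nodes: indices 0 to 881
  Count = floor(1765/2) = 882


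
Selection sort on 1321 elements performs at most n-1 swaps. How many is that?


Each of the 1320 passes places one element in its final position.
Pass 1: swap minimum into position 0
Pass 2: swap minimum of remaining into position 1
...
Pass 1320: last two elements, one swap
Maximum swaps = 1321 - 1 = 1320


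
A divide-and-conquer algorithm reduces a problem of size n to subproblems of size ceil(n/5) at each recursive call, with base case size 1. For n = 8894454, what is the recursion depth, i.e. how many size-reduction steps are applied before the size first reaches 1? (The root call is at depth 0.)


Each step divides the size by 5 (rounding up); after k steps the size is ceil(n/5^k), which equals 1 exactly when 5^k >= n.
So the depth is the smallest k with 5^k >= 8894454, i.e. ceil(log_5(8894454)).
5^9 = 1953125 < 8894454 <= 9765625 = 5^10
Recursion depth = 10


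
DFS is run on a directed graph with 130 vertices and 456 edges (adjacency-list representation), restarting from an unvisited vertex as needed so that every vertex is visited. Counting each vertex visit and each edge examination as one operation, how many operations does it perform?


A full DFS traversal processes each vertex exactly once (push/pop on stack).
Each directed edge is examined once.
V = 130, E = 456
V + E = 586


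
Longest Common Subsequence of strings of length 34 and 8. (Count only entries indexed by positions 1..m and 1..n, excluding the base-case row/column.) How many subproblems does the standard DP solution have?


DP table indexed by positions in both strings.
First string: 34 positions
Second string: 8 positions
Total = 34 * 8 = 272


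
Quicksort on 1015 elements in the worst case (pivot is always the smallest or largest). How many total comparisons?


In the worst case, each partition step picks the worst pivot:
  Partition 1: 1014 comparisons (n-1 elements to compare)
  Partition 2: 1013 comparisons
  Partition 3: 1012 comparisons
  Partition 4: 1011 comparisons
  Partition 5: 1010 comparisons
  ...
  Last partition: 0 comparisons
Total = (n-1) + (n-2) + ... + 1 + 0 = n*(n-1)/2
= 1015*1014/2 = 514605


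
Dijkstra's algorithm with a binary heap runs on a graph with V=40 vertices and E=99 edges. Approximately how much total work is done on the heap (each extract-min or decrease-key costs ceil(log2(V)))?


Dijkstra with a binary heap: each vertex is extracted once, each edge may relax once.
Each heap operation costs O(log V).
V + E = 40 + 99 = 139
ceil(log2(40)) = 6 (since 2^5 = 32 < 40 <= 64 = 2^6)
Total heap work = (V+E) * ceil(log2(V)) = 139 * 6 = 834


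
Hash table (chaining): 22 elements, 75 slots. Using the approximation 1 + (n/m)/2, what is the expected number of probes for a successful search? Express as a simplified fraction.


Computing expected probes:
alpha = 22/75
= 1 + alpha/2
= 1 + 22/(2*75)
= (2*75 + 22) / (2*75)
= 172/150 = 86/75


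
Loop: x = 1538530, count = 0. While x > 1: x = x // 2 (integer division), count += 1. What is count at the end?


The variable x halves each step:
x = 1538530 -> 769265 -> 384632 -> 192316 -> 96158 -> 48079 -> 24039 -> 12019 -> 6009 -> 3004 -> 1502 -> 751 -> 375 -> 187 -> 93 -> 46 -> 23 -> 11 -> 5 -> 2 -> 1
Number of halvings = floor(log2(1538530)) = 20


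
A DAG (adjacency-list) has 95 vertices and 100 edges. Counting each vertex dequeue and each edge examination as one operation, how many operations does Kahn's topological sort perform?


V = 95 (vertex processing)
E = 100 (edge processing)
V + E = 95 + 100 = 195


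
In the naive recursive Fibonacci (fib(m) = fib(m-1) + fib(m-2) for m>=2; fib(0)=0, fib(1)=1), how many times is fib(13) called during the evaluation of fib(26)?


Let N(m) = number of times fib(m) is called while evaluating fib(26).
N(26) = 1 (the initial call).
N(25) = 1 (only fib(26) calls it).
For 1 <= m <= 24: fib(m) is called by fib(m+1) and fib(m+2), so
  N(m) = N(m+1) + N(m+2).
fib(0) is called only by fib(2), so N(0) = N(2).
Walk down from m=26:
  N(26)=1, N(25)=1, N(24)=2, N(23)=3, N(22)=5, N(21)=8, N(20)=13, N(19)=21, N(18)=34, N(17)=55, N(16)=89, N(15)=144, N(14)=233, N(13)=377
N(13) = 377


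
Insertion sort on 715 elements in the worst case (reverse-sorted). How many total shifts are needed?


In the worst case (reverse-sorted), each element shifts past all previous:
  Element 1: 1 shifts
  Element 2: 2 shifts
  Element 3: 3 shifts
  Element 4: 4 shifts
  Element 5: 5 shifts
  ...
  Element 714: 714 shifts
Total = 1 + 2 + ... + 714
= 715*(715-1)/2 = 255255


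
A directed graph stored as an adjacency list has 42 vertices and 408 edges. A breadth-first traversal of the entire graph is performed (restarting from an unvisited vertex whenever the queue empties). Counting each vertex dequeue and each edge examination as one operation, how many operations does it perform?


A full BFS traversal dequeues each vertex once and examines each edge once.
Vertex visits: 42
Edge visits: 408
V + E = 42 + 408 = 450


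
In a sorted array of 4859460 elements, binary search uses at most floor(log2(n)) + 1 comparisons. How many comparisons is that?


Halving sequence: 4859460 -> 2429730 -> 1214865 -> 607432 -> 303716 -> 151858 -> 75929 -> 37964 -> 18982 -> 9491 -> 4745 -> 2372 -> 1186 -> 593 -> 296 -> 148 -> 74 -> 37 -> 18 -> 9 -> 4 -> 2 -> 1
Number of halvings = 22
Max comparisons = 22 + 1 = 23


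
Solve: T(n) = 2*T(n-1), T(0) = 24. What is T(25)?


Unrolling:
T(25) = 2*T(24) = 2^2*T(23) = ... = 2^25*T(0)
= 2^25 * 24
= 33554432 * 24 = 805306368


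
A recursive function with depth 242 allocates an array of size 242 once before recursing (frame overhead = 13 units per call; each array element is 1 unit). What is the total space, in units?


Array allocation: 242 units (allocated once)
Stack frames: 242 deep * 13 per frame = 3146 units
Total = 242 + 3146 = 3388


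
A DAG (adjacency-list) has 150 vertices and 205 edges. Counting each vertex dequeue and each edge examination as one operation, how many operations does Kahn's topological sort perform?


V = 150 (vertex processing)
E = 205 (edge processing)
V + E = 150 + 205 = 355


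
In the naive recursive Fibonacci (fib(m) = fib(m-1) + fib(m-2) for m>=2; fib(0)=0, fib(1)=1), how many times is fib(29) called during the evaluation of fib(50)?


Let N(m) = number of times fib(m) is called while evaluating fib(50).
N(50) = 1 (the initial call).
N(49) = 1 (only fib(50) calls it).
For 1 <= m <= 48: fib(m) is called by fib(m+1) and fib(m+2), so
  N(m) = N(m+1) + N(m+2).
fib(0) is called only by fib(2), so N(0) = N(2).
Walk down from m=50:
  N(50)=1, N(49)=1, N(48)=2, N(47)=3, N(46)=5, N(45)=8, N(44)=13, N(43)=21, N(42)=34, N(41)=55, N(40)=89, N(39)=144, N(38)=233, N(37)=377, N(36)=610, N(35)=987, N(34)=1597, N(33)=2584, N(32)=4181, N(31)=6765, N(30)=10946, N(29)=17711
N(29) = 17711


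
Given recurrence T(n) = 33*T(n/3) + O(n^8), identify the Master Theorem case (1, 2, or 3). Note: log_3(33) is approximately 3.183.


Master Theorem parameters: a=33, b=3, c=8
log_b(a) = 3.183
Compare b^c with a: 3^8 = 6561 > 33, so c > log_b(a).
Comparing c=8 vs log_b(a)=3.183:
8 > 3.183 => Case 3
Result: T(n) = O(n^8)
Master Theorem case = 3


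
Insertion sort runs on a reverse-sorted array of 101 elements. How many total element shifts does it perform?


Sum of shifts = 1 + 2 + 3 + ... + 100
= 101 * 100 / 2
= 10100 / 2
= 5050


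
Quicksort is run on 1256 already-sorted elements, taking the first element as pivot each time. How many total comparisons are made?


Sum of comparisons per partition:
1255 + 1254 + ... + 1 + 0
= 1256 * (1256 - 1) / 2
= 1256 * 1255 / 2
= 788140


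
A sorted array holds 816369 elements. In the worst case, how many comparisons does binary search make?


Halving sequence: 816369 -> 408184 -> 204092 -> 102046 -> 51023 -> 25511 -> 12755 -> 6377 -> 3188 -> 1594 -> 797 -> 398 -> 199 -> 99 -> 49 -> 24 -> 12 -> 6 -> 3 -> 1
Number of halvings = 19
Max comparisons = 19 + 1 = 20


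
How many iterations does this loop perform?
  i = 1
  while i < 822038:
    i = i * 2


The loop variable doubles each iteration:
i = 1 -> 2 -> 4 -> 8 -> 16 -> 32 -> 64 -> 128 -> 256 -> 512 -> 1024 -> 2048 -> 4096 -> 8192 -> 16384 -> 32768 -> 65536 -> 131072 -> 262144 -> 524288 -> 1048576 (stop, 1048576 >= 822038)
Number of doublings = ceil(log2(822038)) = 20


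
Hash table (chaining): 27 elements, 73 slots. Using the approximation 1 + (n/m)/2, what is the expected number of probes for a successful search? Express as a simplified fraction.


Computing expected probes:
alpha = 27/73
= 1 + alpha/2
= 1 + 27/(2*73)
= (2*73 + 27) / (2*73)
= 173/146


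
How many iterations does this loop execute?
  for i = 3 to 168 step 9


The loop variable i takes values starting at 3 and increments by 9 each iteration.
Sequence: i = 3, 12, 21, 30, 39, 48, 57, 66, 75, ...
The upper bound 168 is inclusive, so the count is floor((last - first) / step) + 1:
floor((168 - 3) / 9) + 1 = floor(165/9) + 1 = 18 + 1 = 19


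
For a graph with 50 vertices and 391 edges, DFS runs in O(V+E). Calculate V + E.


A full DFS traversal visits each vertex once and examines each edge once.
V = 50
E = 391
Sum = 50 + 391 = 441


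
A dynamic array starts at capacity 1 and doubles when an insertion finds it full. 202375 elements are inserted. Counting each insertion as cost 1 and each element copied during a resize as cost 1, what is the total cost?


n = 202375
Insertion costs: 202375
Resizes copy 1, 2, 4, ... up to the largest power of 2 that is <= n-1 = 202374, i.e. 131072.
Copy costs = 1 + 2 + 4 + 8 + 16 + 32 + 64 + 128 + 256 + 512 + 1024 + 2048 + 4096 + 8192 + 16384 + 32768 + 65536 + 131072 = 262143
Total = 202375 + 262143 = 464518


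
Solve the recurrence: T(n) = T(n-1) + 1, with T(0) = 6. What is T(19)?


Unrolling the recurrence:
T(19) = T(18) + 1
       = T(17) + 1 + 1
       = T(16) + 1*3
       ...
       = T(0) + 1*19
       = 6 + 19 = 25


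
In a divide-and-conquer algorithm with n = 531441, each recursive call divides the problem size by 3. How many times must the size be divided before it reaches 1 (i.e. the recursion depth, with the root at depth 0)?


Number of divisions = log_3(531441)
Sizes: 531441 -> 177147 -> 59049 -> 19683 -> 6561 -> 2187 -> 729 -> 243 -> 81 -> 27 -> 9 -> 3 -> 1 (12 divisions)
Recursion depth = 12


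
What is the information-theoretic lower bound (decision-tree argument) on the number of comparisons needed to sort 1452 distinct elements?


A binary decision tree of height h has at most 2^h leaves and needs at least n! of them, so h >= ceil(log2(n!)).
1452! is far too large to multiply out, so use Stirling's series:
  ln(n!) ~ n ln n - n + (1/2) ln(2 pi n) + 1/(12n)  (error below 1/(360 n^3), negligible here)
  ln(1452) = 7.2806972
  n ln n = 1452 * 7.2806972 = 10571.5723
  (1/2) ln(2 pi * 1452) = (1/2) ln(9123.1851) = 4.5593
  1/(12*1452) = 0.0001
  ln(1452!) ~ 10571.5723 - 1452 + 4.5593 + 0.0001 = 9124.1317
Convert to base 2: log2(1452!) = 9124.1317 / ln 2 = 9124.1317 / 0.69314718 = 13163.3396
ceil(13163.3396) = 13164


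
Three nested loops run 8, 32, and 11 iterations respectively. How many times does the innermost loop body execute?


Loop 1 (outermost): 8 iterations
Loop 2 (middle): 32 iterations per outer
Loop 3 (innermost): 11 iterations per middle
Total = 8 * 32 * 11 = 2816


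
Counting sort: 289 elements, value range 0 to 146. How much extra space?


n = 289 (output array)
k = 147 (count array for 147 distinct values)
Extra space = 289 + 147 = 436


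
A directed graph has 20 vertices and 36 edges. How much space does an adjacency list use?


Adjacency list: one list head per vertex + one entry per edge
Vertex heads: 20
Edge entries: 36
Total = 20 + 36 = 56


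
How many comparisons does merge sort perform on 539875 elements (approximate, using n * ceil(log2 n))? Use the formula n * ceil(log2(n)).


Recursion depth: ceil(log2(539875)) = 20
Each recursion level merges n = 539875 elements
Total = 539875 * 20 = 10797500


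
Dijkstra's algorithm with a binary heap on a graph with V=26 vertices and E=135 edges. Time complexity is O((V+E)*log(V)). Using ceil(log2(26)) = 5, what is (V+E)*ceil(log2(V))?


Dijkstra with a binary heap: each vertex is extracted once, each edge may relax once.
Each heap operation costs O(log V).
V + E = 26 + 135 = 161
ceil(log2(26)) = 5 (since 2^4 = 16 < 26 <= 32 = 2^5)
Total heap work = (V+E) * ceil(log2(V)) = 161 * 5 = 805


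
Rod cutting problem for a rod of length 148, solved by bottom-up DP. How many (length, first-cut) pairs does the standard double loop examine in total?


For each subproblem length i = 1..148, the inner loop considers i possible first cuts.
Total = 1 + 2 + ... + 148
= 148*(148+1)/2
= 148*149/2 = 11026


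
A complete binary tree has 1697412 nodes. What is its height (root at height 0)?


In a complete binary tree, level k holds nodes 2^k .. 2^(k+1)-1 (1-indexed).
Height = floor(log2(n)) = floor(log2(1697412)) = 20
Check: 2^20 = 1048576 <= 1697412 < 2097152 = 2^21


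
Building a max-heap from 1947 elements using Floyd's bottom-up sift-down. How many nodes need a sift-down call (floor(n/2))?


In a heap of 1947 elements (0-indexed array):
  Last element index: 1946
  Parent of last element: floor((1946 - 1) / 2) = 972
  Internal nodes: indices 0 to 972
  Count = floor(1947/2) = 973


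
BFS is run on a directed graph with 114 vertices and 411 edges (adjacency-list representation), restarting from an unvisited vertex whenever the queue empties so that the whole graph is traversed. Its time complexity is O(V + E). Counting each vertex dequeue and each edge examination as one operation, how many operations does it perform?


A full BFS traversal dequeues each vertex exactly once and examines each directed edge exactly once.
V = 114 (vertex processing cost)
E = 411 (edge examination cost)
Total operations proportional to V + E = 114 + 411 = 525


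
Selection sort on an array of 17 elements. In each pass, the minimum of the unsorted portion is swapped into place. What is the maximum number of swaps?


Selection sort performs one swap per pass:
  Pass 1: find min in positions 0 to 16, swap with position 0
  Pass 2: find min in positions 1 to 16, swap with position 1
  Pass 3: find min in positions 2 to 16, swap with position 2
  Pass 4: find min in positions 3 to 16, swap with position 3
  Pass 5: find min in positions 4 to 16, swap with position 4
  ... (11 more passes)
Total passes (and swaps) = n - 1 = 17 - 1 = 16


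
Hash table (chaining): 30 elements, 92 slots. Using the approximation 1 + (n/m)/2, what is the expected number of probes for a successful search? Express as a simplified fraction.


Computing expected probes:
alpha = 30/92
= 1 + alpha/2
= 1 + 30/(2*92)
= (2*92 + 30) / (2*92)
= 214/184 = 107/92


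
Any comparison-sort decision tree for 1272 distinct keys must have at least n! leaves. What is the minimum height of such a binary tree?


A binary decision tree of height h has at most 2^h leaves and needs at least n! of them, so h >= ceil(log2(n!)).
1272! is far too large to multiply out, so use Stirling's series:
  ln(n!) ~ n ln n - n + (1/2) ln(2 pi n) + 1/(12n)  (error below 1/(360 n^3), negligible here)
  ln(1272) = 7.1483457
  n ln n = 1272 * 7.1483457 = 9092.6957
  (1/2) ln(2 pi * 1272) = (1/2) ln(7992.2117) = 4.4931
  1/(12*1272) = 0.0001
  ln(1272!) ~ 9092.6957 - 1272 + 4.4931 + 0.0001 = 7825.1889
Convert to base 2: log2(1272!) = 7825.1889 / ln 2 = 7825.1889 / 0.69314718 = 11289.3612
ceil(11289.3612) = 11290


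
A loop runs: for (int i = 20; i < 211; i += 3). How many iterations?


Loop starts at i = 20, increments by 3, stops when i >= 211.
Number of iterations = ceil((211 - 20) / 3)
= ceil(191 / 3)
= 64


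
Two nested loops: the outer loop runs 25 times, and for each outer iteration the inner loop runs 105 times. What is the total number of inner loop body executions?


Outer loop: 25 iterations
Inner loop: 105 iterations per outer iteration
Total = 25 * 105 = 2625


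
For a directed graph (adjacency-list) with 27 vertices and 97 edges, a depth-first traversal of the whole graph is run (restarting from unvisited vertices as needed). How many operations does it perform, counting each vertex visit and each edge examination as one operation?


A full DFS traversal visits each vertex once and examines each edge once.
V = 27
E = 97
Sum = 27 + 97 = 124


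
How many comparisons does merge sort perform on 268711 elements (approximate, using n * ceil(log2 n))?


Recursion depth: ceil(log2(268711)) = 19
Each recursion level merges n = 268711 elements
Total = 268711 * 19 = 5105509


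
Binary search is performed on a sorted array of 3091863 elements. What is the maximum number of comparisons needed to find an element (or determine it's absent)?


Binary search halves the search space each comparison:
  Step 1: search space = 3091863 -> 1545931
  Step 2: search space = 1545931 -> 772965
  Step 3: search space = 772965 -> 386482
  Step 4: search space = 386482 -> 193241
  Step 5: search space = 193241 -> 96620
  Step 6: search space = 96620 -> 48310
  Step 7: search space = 48310 -> 24155
  Step 8: search space = 24155 -> 12077
  Step 9: search space = 12077 -> 6038
  Step 10: search space = 6038 -> 3019
  Step 11: search space = 3019 -> 1509
  Step 12: search space = 1509 -> 754
  Step 13: search space = 754 -> 377
  Step 14: search space = 377 -> 188
  Step 15: search space = 188 -> 94
  Step 16: search space = 94 -> 47
  Step 17: search space = 47 -> 23
  Step 18: search space = 23 -> 11
  Step 19: search space = 11 -> 5
  Step 20: search space = 5 -> 2
  Step 21: search space = 2 -> 1
  Step 22: search space = 1 (final check)
Maximum comparisons = floor(log2(3091863)) + 1 = 21 + 1 = 22
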